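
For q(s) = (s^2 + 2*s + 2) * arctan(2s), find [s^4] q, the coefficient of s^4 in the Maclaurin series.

Multiply each power in the prefactor through the base expansion.
So c_4 = q^(4)(0)/4! = -16/3.

-16/3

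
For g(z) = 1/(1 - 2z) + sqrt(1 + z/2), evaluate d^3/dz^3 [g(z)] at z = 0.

Add the two expansions coefficient-wise.
The coefficient of z^3 in the expansion is 1025/128, so g′′′(0) = 3! * (1025/128) = 3075/64.

3075/64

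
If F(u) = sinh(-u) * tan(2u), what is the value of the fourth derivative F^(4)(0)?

Take the Cauchy product of the two expansions.
The coefficient of u^4 in the expansion is -3, so F^(4)(0) = 4! * (-3) = -72.

-72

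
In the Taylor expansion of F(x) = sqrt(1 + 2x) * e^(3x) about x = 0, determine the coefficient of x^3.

8

Take the Cauchy product of the two expansions.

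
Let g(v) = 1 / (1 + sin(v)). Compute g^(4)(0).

16

Use the geometric series for the reciprocal, then substitute.
The coefficient of v^4 in the expansion is 2/3, so g^(4)(0) = 4! * (2/3) = 16.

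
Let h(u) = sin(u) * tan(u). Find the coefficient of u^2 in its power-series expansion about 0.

1

Take the Cauchy product of the two expansions.
h(0) = 0
h′(0) = 0
h′′(0) = 2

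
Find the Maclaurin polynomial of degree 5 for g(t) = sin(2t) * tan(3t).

14*t^4 + 6*t^2

Expand each factor separately, then convolve coefficients.
g(0) = 0
g′(0) = 0
g′′(0) = 12
g′′′(0) = 0
g^(4)(0) = 336
g^(5)(0) = 0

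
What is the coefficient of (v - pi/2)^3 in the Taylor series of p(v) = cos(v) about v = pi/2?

p(pi/2) = 0
p′(pi/2) = -1
p′′(pi/2) = 0
p′′′(pi/2) = 1
So c_3 = p′′′(pi/2)/3! = 1/6.

1/6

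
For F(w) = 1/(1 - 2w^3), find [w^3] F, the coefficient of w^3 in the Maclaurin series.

2

[w^0] = 1;  [w^1] = 0;  [w^2] = 0;  [w^3] = 2.
So c_3 = F′′′(0)/3! = 2.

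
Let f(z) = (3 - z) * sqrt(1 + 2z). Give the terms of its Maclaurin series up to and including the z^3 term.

2*z^3 - 5*z^2/2 + 2*z + 3

Multiply each power in the prefactor through the base expansion.
f(0) = 3
f′(0) = 2
f′′(0) = -5
f′′′(0) = 12
The Taylor polynomial is Σ f^(k)(0)/k! · z^k.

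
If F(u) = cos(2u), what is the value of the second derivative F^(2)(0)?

-4

From the series, [u^2] F = -2; multiply by 2! = 2 to get -4.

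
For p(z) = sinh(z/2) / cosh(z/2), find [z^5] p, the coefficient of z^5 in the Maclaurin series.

Divide the numerator series by the denominator series (power-series long division).

1/240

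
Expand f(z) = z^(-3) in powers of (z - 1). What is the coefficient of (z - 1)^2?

Use the known series and substitute for the argument.
f(1) = 1
f′(1) = -3
f′′(1) = 12

6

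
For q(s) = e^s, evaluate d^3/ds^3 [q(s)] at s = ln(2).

The coefficient of (s - ln(2))^3 in the expansion is 1/3, so q′′′(ln(2)) = 3! * (1/3) = 2.

2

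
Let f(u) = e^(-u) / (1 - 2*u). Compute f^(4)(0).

233

Multiply the numerator's expansion by the denominator's geometric series.
From the series, [u^4] f = 233/24; multiply by 4! = 24 to get 233.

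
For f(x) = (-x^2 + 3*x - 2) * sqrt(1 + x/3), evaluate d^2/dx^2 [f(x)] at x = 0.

-17/18

Shift and add copies of the series according to the polynomial's terms.
The coefficient of x^2 in the expansion is -17/36, so f′′(0) = 2! * (-17/36) = -17/18.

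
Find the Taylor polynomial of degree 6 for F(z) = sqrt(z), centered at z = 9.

[(z - 9)^0] = 3;  [(z - 9)^1] = 1/6;  [(z - 9)^2] = -1/216;  [(z - 9)^3] = 1/3888;  [(z - 9)^4] = -5/279936;  [(z - 9)^5] = 7/5038848;  [(z - 9)^6] = -7/60466176.

-7*(z - 9)^6/60466176 + 7*(z - 9)^5/5038848 - 5*(z - 9)^4/279936 + (z - 9)^3/3888 - (z - 9)^2/216 + (z - 9)/6 + 3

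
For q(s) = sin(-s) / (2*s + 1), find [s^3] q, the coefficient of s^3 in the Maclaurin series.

Multiply the numerator's expansion by the denominator's geometric series.
q(0) = 0
q′(0) = -1
q′′(0) = 4
q′′′(0) = -23
So c_3 = q′′′(0)/3! = -23/6.

-23/6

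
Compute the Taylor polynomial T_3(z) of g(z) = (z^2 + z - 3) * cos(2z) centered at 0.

Distribute the polynomial across the series and collect like powers.
g(0) = -3
g′(0) = 1
g′′(0) = 14
g′′′(0) = -12

-2*z^3 + 7*z^2 + z - 3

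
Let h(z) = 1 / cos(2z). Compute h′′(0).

Invert the denominator's series and multiply.
The coefficient of z^2 in the expansion is 2, so h′′(0) = 2! * (2) = 4.

4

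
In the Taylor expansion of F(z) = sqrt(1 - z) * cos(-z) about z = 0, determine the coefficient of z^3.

3/16

Write out both Maclaurin series and multiply, keeping only the needed powers.
So c_3 = F′′′(0)/3! = 3/16.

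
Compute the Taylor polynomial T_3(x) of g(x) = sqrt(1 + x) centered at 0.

x^3/16 - x^2/8 + x/2 + 1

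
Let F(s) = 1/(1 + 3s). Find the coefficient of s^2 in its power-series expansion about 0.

9

[s^0] = 1;  [s^1] = -3;  [s^2] = 9.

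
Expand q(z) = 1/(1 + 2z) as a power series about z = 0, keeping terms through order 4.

16*z^4 - 8*z^3 + 4*z^2 - 2*z + 1

Compute the successive derivatives at the expansion point and divide by k!.
q(0) = 1
q′(0) = -2
q′′(0) = 8
q′′′(0) = -48
q^(4)(0) = 384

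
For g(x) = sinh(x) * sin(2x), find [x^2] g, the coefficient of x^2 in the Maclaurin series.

Multiply the two series term by term and collect like powers.
[x^0] = 0;  [x^1] = 0;  [x^2] = 2.

2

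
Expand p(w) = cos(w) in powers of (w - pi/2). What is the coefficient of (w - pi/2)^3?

c_3 = p′′′(pi/2)/3! = 1/6.

1/6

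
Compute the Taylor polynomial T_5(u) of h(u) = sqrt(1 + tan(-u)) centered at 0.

Let u equal the inner series; expand the outer function in u and truncate.
h(0) = 1
h′(0) = -1/2
h′′(0) = -1/4
h′′′(0) = -11/8
h^(4)(0) = -47/16
h^(5)(0) = -601/32
The Taylor polynomial is Σ h^(k)(0)/k! · u^k.

-601*u^5/3840 - 47*u^4/384 - 11*u^3/48 - u^2/8 - u/2 + 1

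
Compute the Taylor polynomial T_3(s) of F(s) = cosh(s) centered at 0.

s^2/2 + 1

[s^0] = 1;  [s^1] = 0;  [s^2] = 1/2;  [s^3] = 0.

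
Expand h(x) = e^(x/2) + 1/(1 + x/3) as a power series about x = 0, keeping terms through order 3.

-7*x^3/432 + 17*x^2/72 + x/6 + 2

Expand each term separately and add.
h(0) = 2
h′(0) = 1/6
h′′(0) = 17/36
h′′′(0) = -7/72
Dividing each by k! gives the coefficients c_0, ..., c_3.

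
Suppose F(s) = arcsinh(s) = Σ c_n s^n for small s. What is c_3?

Compute the successive derivatives at the expansion point and divide by k!.
So c_3 = F′′′(0)/3! = -1/6.

-1/6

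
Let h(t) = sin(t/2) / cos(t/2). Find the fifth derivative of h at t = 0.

Invert the denominator's series and multiply.
The coefficient of t^5 in the expansion is 1/240, so h^(5)(0) = 5! * (1/240) = 1/2.

1/2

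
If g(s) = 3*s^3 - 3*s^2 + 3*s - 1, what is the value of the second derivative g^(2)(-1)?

-24

The coefficient of (s + 1)^2 in the expansion is -12, so g′′(-1) = 2! * (-12) = -24.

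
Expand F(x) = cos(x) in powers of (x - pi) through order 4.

-(x - pi)^4/24 + (x - pi)^2/2 - 1

F(pi) = -1
F′(pi) = 0
F′′(pi) = 1
F′′′(pi) = 0
F^(4)(pi) = -1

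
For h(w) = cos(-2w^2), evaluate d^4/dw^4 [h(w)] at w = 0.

Use the known series and substitute for the argument.
From the series, [w^4] h = -2; multiply by 4! = 24 to get -48.

-48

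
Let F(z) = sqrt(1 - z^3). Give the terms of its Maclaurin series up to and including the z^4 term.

1 - z^3/2

F(0) = 1
F′(0) = 0
F′′(0) = 0
F′′′(0) = -3
F^(4)(0) = 0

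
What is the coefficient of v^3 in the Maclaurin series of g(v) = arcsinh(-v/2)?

1/48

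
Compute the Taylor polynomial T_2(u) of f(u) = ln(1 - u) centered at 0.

Compute the successive derivatives at the expansion point and divide by k!.
f(0) = 0
f′(0) = -1
f′′(0) = -1
Then c_k = f^(k)(0)/k! gives each Taylor coefficient.

-u^2/2 - u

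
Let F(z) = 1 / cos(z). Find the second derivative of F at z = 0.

1

Divide the numerator series by the denominator series (power-series long division).
The coefficient of z^2 in the expansion is 1/2, so F′′(0) = 2! * (1/2) = 1.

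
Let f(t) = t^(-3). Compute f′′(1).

12

The coefficient of (t - 1)^2 in the expansion is 6, so f′′(1) = 2! * (6) = 12.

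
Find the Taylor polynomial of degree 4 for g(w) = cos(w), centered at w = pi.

-(w - pi)^4/24 + (w - pi)^2/2 - 1

Compute the successive derivatives at the expansion point and divide by k!.
g(pi) = -1
g′(pi) = 0
g′′(pi) = 1
g′′′(pi) = 0
g^(4)(pi) = -1
Dividing each by k! gives the coefficients c_0, ..., c_4.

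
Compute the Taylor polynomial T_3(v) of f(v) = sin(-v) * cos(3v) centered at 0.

Multiply the two series term by term and collect like powers.
[v^0] = 0;  [v^1] = -1;  [v^2] = 0;  [v^3] = 14/3.

14*v^3/3 - v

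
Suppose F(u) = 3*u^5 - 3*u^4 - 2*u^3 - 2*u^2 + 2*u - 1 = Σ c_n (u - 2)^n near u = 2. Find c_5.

Differentiate repeatedly and evaluate at the center.

3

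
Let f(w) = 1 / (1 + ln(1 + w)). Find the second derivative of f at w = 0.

3

Use the geometric series for the reciprocal, then substitute.
The coefficient of w^2 in the expansion is 3/2, so f′′(0) = 2! * (3/2) = 3.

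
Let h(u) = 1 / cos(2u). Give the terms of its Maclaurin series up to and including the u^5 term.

Divide the numerator series by the denominator series (power-series long division).
h(0) = 1
h′(0) = 0
h′′(0) = 4
h′′′(0) = 0
h^(4)(0) = 80
h^(5)(0) = 0
The Taylor polynomial is Σ h^(k)(0)/k! · u^k.

10*u^4/3 + 2*u^2 + 1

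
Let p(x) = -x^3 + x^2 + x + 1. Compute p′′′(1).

Apply the Taylor formula c_k = f^(k)(a)/k!.
From the series, [(x - 1)^3] p = -1; multiply by 3! = 6 to get -6.

-6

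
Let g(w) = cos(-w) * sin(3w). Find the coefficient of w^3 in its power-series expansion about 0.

Take the Cauchy product of the two expansions.
[w^0] = 0;  [w^1] = 3;  [w^2] = 0;  [w^3] = -6.
So c_3 = g′′′(0)/3! = -6.

-6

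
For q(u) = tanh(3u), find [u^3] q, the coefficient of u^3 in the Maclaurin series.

-9

c_3 = q′′′(0)/3! = -9.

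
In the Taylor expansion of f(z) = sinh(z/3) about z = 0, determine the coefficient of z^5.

Differentiate repeatedly and evaluate at the center.
f(0) = 0
f′(0) = 1/3
f′′(0) = 0
f′′′(0) = 1/27
f^(4)(0) = 0
f^(5)(0) = 1/243
So c_5 = f^(5)(0)/5! = 1/29160.

1/29160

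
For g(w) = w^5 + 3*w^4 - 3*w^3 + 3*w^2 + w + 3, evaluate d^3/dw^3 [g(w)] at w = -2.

The coefficient of (w + 2)^3 in the expansion is 13, so g′′′(-2) = 3! * (13) = 78.

78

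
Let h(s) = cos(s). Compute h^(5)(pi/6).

From the series, [(s - pi/6)^5] h = -1/240; multiply by 5! = 120 to get -1/2.

-1/2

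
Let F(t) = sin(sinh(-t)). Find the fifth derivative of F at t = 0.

Plug the Maclaurin series of the inner function into that of the outer and collect terms.
The coefficient of t^5 in the expansion is 1/15, so F^(5)(0) = 5! * (1/15) = 8.

8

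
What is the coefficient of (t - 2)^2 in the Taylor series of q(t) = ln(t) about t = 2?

[(t - 2)^0] = ln(2);  [(t - 2)^1] = 1/2;  [(t - 2)^2] = -1/8.

-1/8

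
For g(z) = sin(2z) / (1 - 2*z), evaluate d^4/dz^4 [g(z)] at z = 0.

320

Expand 1/(denominator) as a geometric series and multiply by the numerator's series.
The coefficient of z^4 in the expansion is 40/3, so g^(4)(0) = 4! * (40/3) = 320.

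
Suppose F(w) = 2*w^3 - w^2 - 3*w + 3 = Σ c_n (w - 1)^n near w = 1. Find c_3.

2

Use the known series and substitute for the argument.
F(1) = 1
F′(1) = 1
F′′(1) = 10
F′′′(1) = 12
So c_3 = F′′′(1)/3! = 2.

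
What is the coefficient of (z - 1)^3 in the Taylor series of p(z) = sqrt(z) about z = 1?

p(1) = 1
p′(1) = 1/2
p′′(1) = -1/4
p′′′(1) = 3/8

1/16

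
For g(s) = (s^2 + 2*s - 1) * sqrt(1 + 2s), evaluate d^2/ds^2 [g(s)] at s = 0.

Shift and add copies of the series according to the polynomial's terms.
From the series, [s^2] g = 7/2; multiply by 2! = 2 to get 7.

7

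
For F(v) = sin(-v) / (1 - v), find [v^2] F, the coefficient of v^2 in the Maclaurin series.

-1

Multiply the two series term by term and collect like powers.
F(0) = 0
F′(0) = -1
F′′(0) = -2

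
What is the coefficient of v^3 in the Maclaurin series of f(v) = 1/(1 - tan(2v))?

32/3

Plug the Maclaurin series of the inner function into that of the outer and collect terms.
f(0) = 1
f′(0) = 2
f′′(0) = 8
f′′′(0) = 64
So c_3 = f′′′(0)/3! = 32/3.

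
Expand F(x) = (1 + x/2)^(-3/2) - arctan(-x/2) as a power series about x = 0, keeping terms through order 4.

Add the two expansions coefficient-wise.
F(0) = 1
F′(0) = -1/4
F′′(0) = 15/16
F′′′(0) = -121/64
F^(4)(0) = 945/256
Dividing each by k! gives the coefficients c_0, ..., c_4.

315*x^4/2048 - 121*x^3/384 + 15*x^2/32 - x/4 + 1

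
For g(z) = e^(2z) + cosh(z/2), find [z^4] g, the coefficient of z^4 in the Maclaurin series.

257/384

Add the two expansions coefficient-wise.
g(0) = 2
g′(0) = 2
g′′(0) = 17/4
g′′′(0) = 8
g^(4)(0) = 257/16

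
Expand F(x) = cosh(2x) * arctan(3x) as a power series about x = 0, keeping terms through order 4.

Expand each factor separately, then convolve coefficients.
[x^0] = 0;  [x^1] = 3;  [x^2] = 0;  [x^3] = -3;  [x^4] = 0.

-3*x^3 + 3*x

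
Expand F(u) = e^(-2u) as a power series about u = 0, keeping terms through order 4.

2*u^4/3 - 4*u^3/3 + 2*u^2 - 2*u + 1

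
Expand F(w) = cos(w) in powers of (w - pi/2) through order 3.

F(pi/2) = 0
F′(pi/2) = -1
F′′(pi/2) = 0
F′′′(pi/2) = 1
Dividing each by k! gives the coefficients c_0, ..., c_3.

(w - pi/2)^3/6 - (w - pi/2)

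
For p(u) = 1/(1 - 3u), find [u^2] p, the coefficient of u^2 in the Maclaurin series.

9

p(0) = 1
p′(0) = 3
p′′(0) = 18
So c_2 = p′′(0)/2! = 9.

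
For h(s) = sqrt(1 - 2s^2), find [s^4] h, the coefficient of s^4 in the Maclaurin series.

-1/2

h(0) = 1
h′(0) = 0
h′′(0) = -2
h′′′(0) = 0
h^(4)(0) = -12
Dividing each by k! gives the coefficients c_0, ..., c_4.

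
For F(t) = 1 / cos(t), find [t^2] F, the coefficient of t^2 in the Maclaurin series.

1/2

Invert the denominator's series and multiply.
F(0) = 1
F′(0) = 0
F′′(0) = 1
Then c_k = F^(k)(0)/k! gives each Taylor coefficient.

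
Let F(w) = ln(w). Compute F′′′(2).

1/4

Apply the Taylor formula c_k = f^(k)(a)/k!.
The coefficient of (w - 2)^3 in the expansion is 1/24, so F′′′(2) = 3! * (1/24) = 1/4.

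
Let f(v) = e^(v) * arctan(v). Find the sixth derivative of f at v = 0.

Take the Cauchy product of the two expansions.
The coefficient of v^6 in the expansion is 11/72, so f^(6)(0) = 6! * (11/72) = 110.

110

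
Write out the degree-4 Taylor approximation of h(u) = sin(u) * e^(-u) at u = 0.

Multiply the two series term by term and collect like powers.
[u^0] = 0;  [u^1] = 1;  [u^2] = -1;  [u^3] = 1/3;  [u^4] = 0.

u^3/3 - u^2 + u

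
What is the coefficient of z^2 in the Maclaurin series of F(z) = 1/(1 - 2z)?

4

F(0) = 1
F′(0) = 2
F′′(0) = 8
So c_2 = F′′(0)/2! = 4.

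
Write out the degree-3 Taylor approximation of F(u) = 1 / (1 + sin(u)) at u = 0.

Write 1/(1+u) = 1 - u + u^2 - u^3 + ... and substitute the series for u.
[u^0] = 1;  [u^1] = -1;  [u^2] = 1;  [u^3] = -5/6.

-5*u^3/6 + u^2 - u + 1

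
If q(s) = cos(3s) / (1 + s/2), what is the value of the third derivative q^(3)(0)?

Write out both Maclaurin series and multiply, keeping only the needed powers.
The coefficient of s^3 in the expansion is 17/8, so q′′′(0) = 3! * (17/8) = 51/4.

51/4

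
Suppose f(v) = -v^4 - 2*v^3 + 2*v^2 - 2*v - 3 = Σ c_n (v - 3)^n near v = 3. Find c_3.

-14

f(3) = -126
f′(3) = -152
f′′(3) = -140
f′′′(3) = -84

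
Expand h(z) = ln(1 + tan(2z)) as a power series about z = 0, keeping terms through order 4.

-28*z^4/3 + 16*z^3/3 - 2*z^2 + 2*z

Let u equal the inner series; expand the outer function in u and truncate.
h(0) = 0
h′(0) = 2
h′′(0) = -4
h′′′(0) = 32
h^(4)(0) = -224
Dividing each by k! gives the coefficients c_0, ..., c_4.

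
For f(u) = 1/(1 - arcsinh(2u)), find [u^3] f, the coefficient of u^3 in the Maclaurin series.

20/3

Let u equal the inner series; expand the outer function in u and truncate.
[u^0] = 1;  [u^1] = 2;  [u^2] = 4;  [u^3] = 20/3.
So c_3 = f′′′(0)/3! = 20/3.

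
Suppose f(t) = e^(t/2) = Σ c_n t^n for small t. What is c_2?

1/8

Apply the Taylor formula c_k = f^(k)(a)/k!.
f(0) = 1
f′(0) = 1/2
f′′(0) = 1/4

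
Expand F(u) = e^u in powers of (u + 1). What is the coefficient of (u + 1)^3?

e^(-1)/6

c_3 = F′′′(-1)/3! = e^(-1)/6.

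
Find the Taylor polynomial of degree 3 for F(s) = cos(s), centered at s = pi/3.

F(pi/3) = 1/2
F′(pi/3) = -sqrt(3)/2
F′′(pi/3) = -1/2
F′′′(pi/3) = sqrt(3)/2
Then c_k = F^(k)(pi/3)/k! gives each Taylor coefficient.

sqrt(3)*(s - pi/3)^3/12 - (s - pi/3)^2/4 - sqrt(3)*(s - pi/3)/2 + 1/2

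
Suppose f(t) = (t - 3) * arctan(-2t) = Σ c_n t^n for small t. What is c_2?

-2

Multiply each power in the prefactor through the base expansion.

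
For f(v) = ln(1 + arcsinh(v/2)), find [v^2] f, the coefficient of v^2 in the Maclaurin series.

Compose series: expand the inner function first, then feed it into the outer expansion.
[v^0] = 0;  [v^1] = 1/2;  [v^2] = -1/8.

-1/8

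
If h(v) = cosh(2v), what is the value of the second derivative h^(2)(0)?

The coefficient of v^2 in the expansion is 2, so h′′(0) = 2! * (2) = 4.

4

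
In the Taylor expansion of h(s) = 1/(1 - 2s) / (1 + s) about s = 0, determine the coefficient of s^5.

21

Expand each factor separately, then convolve coefficients.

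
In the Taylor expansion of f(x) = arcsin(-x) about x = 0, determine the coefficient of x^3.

Use the known series and substitute for the argument.
[x^0] = 0;  [x^1] = -1;  [x^2] = 0;  [x^3] = -1/6.
So c_3 = f′′′(0)/3! = -1/6.

-1/6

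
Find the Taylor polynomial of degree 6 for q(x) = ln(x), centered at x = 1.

-(x - 1)^6/6 + (x - 1)^5/5 - (x - 1)^4/4 + (x - 1)^3/3 - (x - 1)^2/2 + (x - 1)

q(1) = 0
q′(1) = 1
q′′(1) = -1
q′′′(1) = 2
q^(4)(1) = -6
q^(5)(1) = 24
q^(6)(1) = -120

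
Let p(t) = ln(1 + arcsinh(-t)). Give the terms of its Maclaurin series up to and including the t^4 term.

-t^4/12 - t^3/6 - t^2/2 - t

Let u equal the inner series; expand the outer function in u and truncate.
[t^0] = 0;  [t^1] = -1;  [t^2] = -1/2;  [t^3] = -1/6;  [t^4] = -1/12.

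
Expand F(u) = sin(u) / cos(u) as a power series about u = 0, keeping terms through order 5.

Divide the numerator series by the denominator series (power-series long division).
F(0) = 0
F′(0) = 1
F′′(0) = 0
F′′′(0) = 2
F^(4)(0) = 0
F^(5)(0) = 16

2*u^5/15 + u^3/3 + u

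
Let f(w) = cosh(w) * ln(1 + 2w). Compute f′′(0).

Multiply the two series term by term and collect like powers.
The coefficient of w^2 in the expansion is -2, so f′′(0) = 2! * (-2) = -4.

-4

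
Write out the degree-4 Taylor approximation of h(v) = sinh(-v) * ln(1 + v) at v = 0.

-v^4/2 + v^3/2 - v^2

Take the Cauchy product of the two expansions.
[v^0] = 0;  [v^1] = 0;  [v^2] = -1;  [v^3] = 1/2;  [v^4] = -1/2.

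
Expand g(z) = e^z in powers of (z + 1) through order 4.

(z + 1)^4*e^(-1)/24 + (z + 1)^3*e^(-1)/6 + (z + 1)^2*e^(-1)/2 + (z + 1)*e^(-1) + e^(-1)

g(-1) = e^(-1)
g′(-1) = e^(-1)
g′′(-1) = e^(-1)
g′′′(-1) = e^(-1)
g^(4)(-1) = e^(-1)
Then c_k = g^(k)(-1)/k! gives each Taylor coefficient.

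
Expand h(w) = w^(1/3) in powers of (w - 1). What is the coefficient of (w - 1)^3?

5/81

[(w - 1)^0] = 1;  [(w - 1)^1] = 1/3;  [(w - 1)^2] = -1/9;  [(w - 1)^3] = 5/81.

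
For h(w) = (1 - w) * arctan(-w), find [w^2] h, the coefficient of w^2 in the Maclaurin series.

Shift and add copies of the series according to the polynomial's terms.
h(0) = 0
h′(0) = -1
h′′(0) = 2

1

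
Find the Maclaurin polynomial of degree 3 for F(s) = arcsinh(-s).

s^3/6 - s

F(0) = 0
F′(0) = -1
F′′(0) = 0
F′′′(0) = 1
Dividing each by k! gives the coefficients c_0, ..., c_3.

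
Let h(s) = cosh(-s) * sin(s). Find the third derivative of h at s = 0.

2

Take the Cauchy product of the two expansions.
The coefficient of s^3 in the expansion is 1/3, so h′′′(0) = 3! * (1/3) = 2.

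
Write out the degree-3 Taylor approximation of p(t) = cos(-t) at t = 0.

1 - t^2/2

Compute the successive derivatives at the expansion point and divide by k!.
p(0) = 1
p′(0) = 0
p′′(0) = -1
p′′′(0) = 0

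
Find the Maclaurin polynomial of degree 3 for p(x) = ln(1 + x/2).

x^3/24 - x^2/8 + x/2

p(0) = 0
p′(0) = 1/2
p′′(0) = -1/4
p′′′(0) = 1/4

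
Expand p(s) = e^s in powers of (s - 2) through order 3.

(s - 2)^3*e^(2)/6 + (s - 2)^2*e^(2)/2 + (s - 2)*e^(2) + e^(2)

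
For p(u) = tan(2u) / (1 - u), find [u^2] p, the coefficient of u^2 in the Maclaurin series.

Expand each factor separately, then convolve coefficients.
[u^0] = 0;  [u^1] = 2;  [u^2] = 2.

2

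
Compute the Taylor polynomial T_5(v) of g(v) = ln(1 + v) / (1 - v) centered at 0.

Use 1/(1 - r) = Σ r^k on the denominator, then take the Cauchy product.
[v^0] = 0;  [v^1] = 1;  [v^2] = 1/2;  [v^3] = 5/6;  [v^4] = 7/12;  [v^5] = 47/60.

47*v^5/60 + 7*v^4/12 + 5*v^3/6 + v^2/2 + v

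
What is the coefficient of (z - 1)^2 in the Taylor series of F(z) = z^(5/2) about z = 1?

Apply the Taylor formula c_k = f^(k)(a)/k!.
F(1) = 1
F′(1) = 5/2
F′′(1) = 15/4
So c_2 = F′′(1)/2! = 15/8.

15/8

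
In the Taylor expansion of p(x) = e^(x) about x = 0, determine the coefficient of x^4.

Use the known series and substitute for the argument.
p(0) = 1
p′(0) = 1
p′′(0) = 1
p′′′(0) = 1
p^(4)(0) = 1
The Taylor polynomial is Σ p^(k)(0)/k! · x^k.

1/24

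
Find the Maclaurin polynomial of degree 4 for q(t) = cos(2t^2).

q(0) = 1
q′(0) = 0
q′′(0) = 0
q′′′(0) = 0
q^(4)(0) = -48

1 - 2*t^4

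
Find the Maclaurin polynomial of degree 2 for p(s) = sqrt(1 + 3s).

p(0) = 1
p′(0) = 3/2
p′′(0) = -9/4

-9*s^2/8 + 3*s/2 + 1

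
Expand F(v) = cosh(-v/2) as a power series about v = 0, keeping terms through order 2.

v^2/8 + 1

F(0) = 1
F′(0) = 0
F′′(0) = 1/4
Then c_k = F^(k)(0)/k! gives each Taylor coefficient.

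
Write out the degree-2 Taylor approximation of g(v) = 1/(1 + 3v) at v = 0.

Use the known series and substitute for the argument.
g(0) = 1
g′(0) = -3
g′′(0) = 18

9*v^2 - 3*v + 1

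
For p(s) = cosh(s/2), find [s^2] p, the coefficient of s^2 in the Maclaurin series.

p(0) = 1
p′(0) = 0
p′′(0) = 1/4
Then c_k = p^(k)(0)/k! gives each Taylor coefficient.

1/8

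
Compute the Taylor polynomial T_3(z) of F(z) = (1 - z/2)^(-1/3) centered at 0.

7*z^3/324 + z^2/18 + z/6 + 1

Use the known series and substitute for the argument.
F(0) = 1
F′(0) = 1/6
F′′(0) = 1/9
F′′′(0) = 7/54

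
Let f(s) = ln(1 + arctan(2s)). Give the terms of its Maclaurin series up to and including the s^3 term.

-2*s^2 + 2*s

Let u equal the inner series; expand the outer function in u and truncate.
f(0) = 0
f′(0) = 2
f′′(0) = -4
f′′′(0) = 0
The Taylor polynomial is Σ f^(k)(0)/k! · s^k.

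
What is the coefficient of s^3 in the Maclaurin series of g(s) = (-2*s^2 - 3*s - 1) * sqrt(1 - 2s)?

4

Distribute the polynomial across the series and collect like powers.
[s^0] = -1;  [s^1] = -2;  [s^2] = 3/2;  [s^3] = 4.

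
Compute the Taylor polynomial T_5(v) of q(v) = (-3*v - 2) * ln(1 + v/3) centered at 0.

Distribute the polynomial across the series and collect like powers.

37*v^5/4860 - 5*v^4/162 + 23*v^3/162 - 8*v^2/9 - 2*v/3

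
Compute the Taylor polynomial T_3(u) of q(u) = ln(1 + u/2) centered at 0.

Compute the successive derivatives at the expansion point and divide by k!.

u^3/24 - u^2/8 + u/2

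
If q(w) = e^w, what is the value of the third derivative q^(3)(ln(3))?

3

The coefficient of (w - ln(3))^3 in the expansion is 1/2, so q′′′(ln(3)) = 3! * (1/2) = 3.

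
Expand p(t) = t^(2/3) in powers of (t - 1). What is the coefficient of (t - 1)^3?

4/81

p(1) = 1
p′(1) = 2/3
p′′(1) = -2/9
p′′′(1) = 8/27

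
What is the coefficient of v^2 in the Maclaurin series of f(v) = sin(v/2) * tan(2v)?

1

Take the Cauchy product of the two expansions.
f(0) = 0
f′(0) = 0
f′′(0) = 2
So c_2 = f′′(0)/2! = 1.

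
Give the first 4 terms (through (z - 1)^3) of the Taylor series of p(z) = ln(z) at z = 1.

(z - 1)^3/3 - (z - 1)^2/2 + (z - 1)

p(1) = 0
p′(1) = 1
p′′(1) = -1
p′′′(1) = 2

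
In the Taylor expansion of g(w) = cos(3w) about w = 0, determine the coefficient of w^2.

[w^0] = 1;  [w^1] = 0;  [w^2] = -9/2.

-9/2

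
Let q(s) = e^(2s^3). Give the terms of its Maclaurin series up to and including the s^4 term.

2*s^3 + 1

q(0) = 1
q′(0) = 0
q′′(0) = 0
q′′′(0) = 12
q^(4)(0) = 0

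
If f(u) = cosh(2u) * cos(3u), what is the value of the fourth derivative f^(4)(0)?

-119

Expand each factor separately, then convolve coefficients.
The coefficient of u^4 in the expansion is -119/24, so f^(4)(0) = 4! * (-119/24) = -119.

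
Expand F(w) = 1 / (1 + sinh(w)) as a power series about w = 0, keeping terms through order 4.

Use the geometric series for the reciprocal, then substitute.
F(0) = 1
F′(0) = -1
F′′(0) = 2
F′′′(0) = -7
F^(4)(0) = 32

4*w^4/3 - 7*w^3/6 + w^2 - w + 1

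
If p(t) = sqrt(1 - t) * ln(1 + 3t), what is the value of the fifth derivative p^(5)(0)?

110907/16

Expand each factor separately, then convolve coefficients.
The coefficient of t^5 in the expansion is 36969/640, so p^(5)(0) = 5! * (36969/640) = 110907/16.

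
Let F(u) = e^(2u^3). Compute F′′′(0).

Differentiate repeatedly and evaluate at the center.
From the series, [u^3] F = 2; multiply by 3! = 6 to get 12.

12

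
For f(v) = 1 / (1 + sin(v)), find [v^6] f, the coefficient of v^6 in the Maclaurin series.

Use the geometric series for the reciprocal, then substitute.

17/45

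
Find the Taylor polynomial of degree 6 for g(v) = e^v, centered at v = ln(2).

g(ln(2)) = 2
g′(ln(2)) = 2
g′′(ln(2)) = 2
g′′′(ln(2)) = 2
g^(4)(ln(2)) = 2
g^(5)(ln(2)) = 2
g^(6)(ln(2)) = 2

(v - ln(2))^6/360 + (v - ln(2))^5/60 + (v - ln(2))^4/12 + (v - ln(2))^3/3 + (v - ln(2))^2 + 2*(v - ln(2)) + 2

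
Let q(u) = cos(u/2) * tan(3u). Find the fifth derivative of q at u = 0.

60063/16

Take the Cauchy product of the two expansions.
The coefficient of u^5 in the expansion is 20021/640, so q^(5)(0) = 5! * (20021/640) = 60063/16.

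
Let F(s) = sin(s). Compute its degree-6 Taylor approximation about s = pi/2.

[(s - pi/2)^0] = 1;  [(s - pi/2)^1] = 0;  [(s - pi/2)^2] = -1/2;  [(s - pi/2)^3] = 0;  [(s - pi/2)^4] = 1/24;  [(s - pi/2)^5] = 0;  [(s - pi/2)^6] = -1/720.

-(s - pi/2)^6/720 + (s - pi/2)^4/24 - (s - pi/2)^2/2 + 1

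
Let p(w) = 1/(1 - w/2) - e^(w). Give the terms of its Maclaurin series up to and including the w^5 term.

11*w^5/480 + w^4/48 - w^3/24 - w^2/4 - w/2

Add the two expansions coefficient-wise.
p(0) = 0
p′(0) = -1/2
p′′(0) = -1/2
p′′′(0) = -1/4
p^(4)(0) = 1/2
p^(5)(0) = 11/4
The Taylor polynomial is Σ p^(k)(0)/k! · w^k.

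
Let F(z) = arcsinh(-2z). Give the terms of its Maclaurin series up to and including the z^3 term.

4*z^3/3 - 2*z

Use the known series and substitute for the argument.
[z^0] = 0;  [z^1] = -2;  [z^2] = 0;  [z^3] = 4/3.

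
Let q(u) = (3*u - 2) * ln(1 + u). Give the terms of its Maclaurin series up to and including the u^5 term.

-23*u^5/20 + 3*u^4/2 - 13*u^3/6 + 4*u^2 - 2*u

Distribute the polynomial across the series and collect like powers.
q(0) = 0
q′(0) = -2
q′′(0) = 8
q′′′(0) = -13
q^(4)(0) = 36
q^(5)(0) = -138
The Taylor polynomial is Σ q^(k)(0)/k! · u^k.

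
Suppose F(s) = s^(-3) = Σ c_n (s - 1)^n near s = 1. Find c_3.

[(s - 1)^0] = 1;  [(s - 1)^1] = -3;  [(s - 1)^2] = 6;  [(s - 1)^3] = -10.

-10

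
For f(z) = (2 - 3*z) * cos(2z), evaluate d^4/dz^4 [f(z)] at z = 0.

32

Distribute the polynomial across the series and collect like powers.
The coefficient of z^4 in the expansion is 4/3, so f^(4)(0) = 4! * (4/3) = 32.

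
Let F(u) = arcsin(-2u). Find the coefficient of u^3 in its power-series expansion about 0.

-4/3

F(0) = 0
F′(0) = -2
F′′(0) = 0
F′′′(0) = -8
So c_3 = F′′′(0)/3! = -4/3.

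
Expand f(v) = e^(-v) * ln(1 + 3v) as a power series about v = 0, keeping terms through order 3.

Multiply the two series term by term and collect like powers.
f(0) = 0
f′(0) = 3
f′′(0) = -15
f′′′(0) = 90
Dividing each by k! gives the coefficients c_0, ..., c_3.

15*v^3 - 15*v^2/2 + 3*v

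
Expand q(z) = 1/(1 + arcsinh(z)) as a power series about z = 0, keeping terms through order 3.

Plug the Maclaurin series of the inner function into that of the outer and collect terms.
q(0) = 1
q′(0) = -1
q′′(0) = 2
q′′′(0) = -5
The Taylor polynomial is Σ q^(k)(0)/k! · z^k.

-5*z^3/6 + z^2 - z + 1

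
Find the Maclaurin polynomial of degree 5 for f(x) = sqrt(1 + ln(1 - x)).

Compose series: expand the inner function first, then feed it into the outer expansion.
f(0) = 1
f′(0) = -1/2
f′′(0) = -3/4
f′′′(0) = -17/8
f^(4)(0) = -143/16
f^(5)(0) = -1609/32

-1609*x^5/3840 - 143*x^4/384 - 17*x^3/48 - 3*x^2/8 - x/2 + 1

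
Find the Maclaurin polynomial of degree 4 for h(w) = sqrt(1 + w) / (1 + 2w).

1451*w^4/128 - 91*w^3/16 + 23*w^2/8 - 3*w/2 + 1

Expand each factor separately, then convolve coefficients.
h(0) = 1
h′(0) = -3/2
h′′(0) = 23/4
h′′′(0) = -273/8
h^(4)(0) = 4353/16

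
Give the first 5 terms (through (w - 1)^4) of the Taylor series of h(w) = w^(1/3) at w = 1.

Use the known series and substitute for the argument.
[(w - 1)^0] = 1;  [(w - 1)^1] = 1/3;  [(w - 1)^2] = -1/9;  [(w - 1)^3] = 5/81;  [(w - 1)^4] = -10/243.

-10*(w - 1)^4/243 + 5*(w - 1)^3/81 - (w - 1)^2/9 + (w - 1)/3 + 1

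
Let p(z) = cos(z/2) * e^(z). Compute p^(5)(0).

-19/16

Expand each factor separately, then convolve coefficients.
The coefficient of z^5 in the expansion is -19/1920, so p^(5)(0) = 5! * (-19/1920) = -19/16.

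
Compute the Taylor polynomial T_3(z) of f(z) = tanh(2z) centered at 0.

-8*z^3/3 + 2*z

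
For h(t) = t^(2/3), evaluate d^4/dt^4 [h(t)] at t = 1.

From the series, [(t - 1)^4] h = -7/243; multiply by 4! = 24 to get -56/81.

-56/81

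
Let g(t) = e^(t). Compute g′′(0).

Compute the successive derivatives at the expansion point and divide by k!.
From the series, [t^2] g = 1/2; multiply by 2! = 2 to get 1.

1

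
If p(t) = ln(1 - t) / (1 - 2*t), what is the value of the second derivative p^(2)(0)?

Use 1/(1 - r) = Σ r^k on the denominator, then take the Cauchy product.
The coefficient of t^2 in the expansion is -5/2, so p′′(0) = 2! * (-5/2) = -5.

-5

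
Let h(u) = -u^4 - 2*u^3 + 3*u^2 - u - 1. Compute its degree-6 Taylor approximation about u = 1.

-(u - 1)^4 - 6*(u - 1)^3 - 9*(u - 1)^2 - 5*(u - 1) - 2

h(1) = -2
h′(1) = -5
h′′(1) = -18
h′′′(1) = -36
h^(4)(1) = -24
h^(5)(1) = 0
h^(6)(1) = 0
Then c_k = h^(k)(1)/k! gives each Taylor coefficient.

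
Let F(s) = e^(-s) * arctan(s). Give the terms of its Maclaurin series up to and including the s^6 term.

Expand each factor separately, then convolve coefficients.
[s^0] = 0;  [s^1] = 1;  [s^2] = -1;  [s^3] = 1/6;  [s^4] = 1/6;  [s^5] = 3/40;  [s^6] = -11/72.

-11*s^6/72 + 3*s^5/40 + s^4/6 + s^3/6 - s^2 + s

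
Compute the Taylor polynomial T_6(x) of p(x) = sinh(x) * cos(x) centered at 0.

Take the Cauchy product of the two expansions.
p(0) = 0
p′(0) = 1
p′′(0) = 0
p′′′(0) = -2
p^(4)(0) = 0
p^(5)(0) = -4
p^(6)(0) = 0

-x^5/30 - x^3/3 + x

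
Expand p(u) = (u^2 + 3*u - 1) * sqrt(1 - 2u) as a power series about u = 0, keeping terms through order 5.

Distribute the polynomial across the series and collect like powers.

-3*u^5/2 - 11*u^4/8 - 2*u^3 - 3*u^2/2 + 4*u - 1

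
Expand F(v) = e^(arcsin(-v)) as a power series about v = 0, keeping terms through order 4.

5*v^4/24 - v^3/3 + v^2/2 - v + 1

Compose series: expand the inner function first, then feed it into the outer expansion.
F(0) = 1
F′(0) = -1
F′′(0) = 1
F′′′(0) = -2
F^(4)(0) = 5
Then c_k = F^(k)(0)/k! gives each Taylor coefficient.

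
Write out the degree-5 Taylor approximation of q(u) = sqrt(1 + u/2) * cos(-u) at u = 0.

Multiply the two series term by term and collect like powers.
[u^0] = 1;  [u^1] = 1/4;  [u^2] = -17/32;  [u^3] = -15/128;  [u^4] = 337/6144;  [u^5] = 181/24576.

181*u^5/24576 + 337*u^4/6144 - 15*u^3/128 - 17*u^2/32 + u/4 + 1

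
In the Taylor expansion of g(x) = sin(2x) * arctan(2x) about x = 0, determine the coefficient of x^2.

Take the Cauchy product of the two expansions.
g(0) = 0
g′(0) = 0
g′′(0) = 8
So c_2 = g′′(0)/2! = 4.

4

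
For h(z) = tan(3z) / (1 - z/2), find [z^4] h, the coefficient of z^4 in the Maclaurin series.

Write out both Maclaurin series and multiply, keeping only the needed powers.

39/8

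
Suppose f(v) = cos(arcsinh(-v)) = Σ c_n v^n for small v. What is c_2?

-1/2

Compose series: expand the inner function first, then feed it into the outer expansion.
f(0) = 1
f′(0) = 0
f′′(0) = -1
Dividing each by k! gives the coefficients c_0, ..., c_2.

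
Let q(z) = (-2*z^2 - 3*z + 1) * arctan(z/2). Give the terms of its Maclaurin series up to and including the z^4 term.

z^4/8 - 25*z^3/24 - 3*z^2/2 + z/2

Distribute the polynomial across the series and collect like powers.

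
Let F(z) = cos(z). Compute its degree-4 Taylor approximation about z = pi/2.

(z - pi/2)^3/6 - (z - pi/2)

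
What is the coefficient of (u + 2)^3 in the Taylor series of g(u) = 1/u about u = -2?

-1/16

g(-2) = -1/2
g′(-2) = -1/4
g′′(-2) = -1/4
g′′′(-2) = -3/8
So c_3 = g′′′(-2)/3! = -1/16.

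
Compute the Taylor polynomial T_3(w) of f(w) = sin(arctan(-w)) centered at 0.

w^3/2 - w

Compose series: expand the inner function first, then feed it into the outer expansion.
f(0) = 0
f′(0) = -1
f′′(0) = 0
f′′′(0) = 3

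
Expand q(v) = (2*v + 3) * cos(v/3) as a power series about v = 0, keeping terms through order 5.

v^5/972 + v^4/648 - v^3/9 - v^2/6 + 2*v + 3

Shift and add copies of the series according to the polynomial's terms.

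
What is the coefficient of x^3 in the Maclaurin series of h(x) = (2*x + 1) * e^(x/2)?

Shift and add copies of the series according to the polynomial's terms.
[x^0] = 1;  [x^1] = 5/2;  [x^2] = 9/8;  [x^3] = 13/48.
So c_3 = h′′′(0)/3! = 13/48.

13/48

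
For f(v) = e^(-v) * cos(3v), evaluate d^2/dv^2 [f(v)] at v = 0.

Write out both Maclaurin series and multiply, keeping only the needed powers.
From the series, [v^2] f = -4; multiply by 2! = 2 to get -8.

-8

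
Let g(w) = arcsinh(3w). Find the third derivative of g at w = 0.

-27

The coefficient of w^3 in the expansion is -9/2, so g′′′(0) = 3! * (-9/2) = -27.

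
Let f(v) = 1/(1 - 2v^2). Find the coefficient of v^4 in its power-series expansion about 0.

Use the known series and substitute for the argument.
f(0) = 1
f′(0) = 0
f′′(0) = 4
f′′′(0) = 0
f^(4)(0) = 96
Then c_k = f^(k)(0)/k! gives each Taylor coefficient.

4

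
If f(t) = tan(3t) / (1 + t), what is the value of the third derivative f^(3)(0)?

72

Write out both Maclaurin series and multiply, keeping only the needed powers.
The coefficient of t^3 in the expansion is 12, so f′′′(0) = 3! * (12) = 72.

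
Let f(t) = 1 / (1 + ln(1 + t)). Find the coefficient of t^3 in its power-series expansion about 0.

-7/3

Use the geometric series for the reciprocal, then substitute.
So c_3 = f′′′(0)/3! = -7/3.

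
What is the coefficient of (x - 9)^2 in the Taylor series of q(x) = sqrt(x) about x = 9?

-1/216

[(x - 9)^0] = 3;  [(x - 9)^1] = 1/6;  [(x - 9)^2] = -1/216.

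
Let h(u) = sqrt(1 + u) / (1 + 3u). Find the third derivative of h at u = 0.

Multiply the two series term by term and collect like powers.
The coefficient of u^3 in the expansion is -353/16, so h′′′(0) = 3! * (-353/16) = -1059/8.

-1059/8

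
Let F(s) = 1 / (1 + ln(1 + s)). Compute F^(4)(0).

88

Use the geometric series for the reciprocal, then substitute.
The coefficient of s^4 in the expansion is 11/3, so F^(4)(0) = 4! * (11/3) = 88.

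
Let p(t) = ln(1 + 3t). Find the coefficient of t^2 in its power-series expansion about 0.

-9/2

c_2 = p′′(0)/2! = -9/2.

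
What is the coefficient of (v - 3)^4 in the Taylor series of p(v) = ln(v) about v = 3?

[(v - 3)^0] = ln(3);  [(v - 3)^1] = 1/3;  [(v - 3)^2] = -1/18;  [(v - 3)^3] = 1/81;  [(v - 3)^4] = -1/324.

-1/324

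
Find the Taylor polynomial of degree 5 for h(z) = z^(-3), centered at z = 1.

h(1) = 1
h′(1) = -3
h′′(1) = 12
h′′′(1) = -60
h^(4)(1) = 360
h^(5)(1) = -2520

-21*(z - 1)^5 + 15*(z - 1)^4 - 10*(z - 1)^3 + 6*(z - 1)^2 - 3*(z - 1) + 1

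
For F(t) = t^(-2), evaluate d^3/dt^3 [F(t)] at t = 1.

-24

From the series, [(t - 1)^3] F = -4; multiply by 3! = 6 to get -24.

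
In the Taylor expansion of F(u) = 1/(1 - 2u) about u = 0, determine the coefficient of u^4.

F(0) = 1
F′(0) = 2
F′′(0) = 8
F′′′(0) = 48
F^(4)(0) = 384
So c_4 = F^(4)(0)/4! = 16.

16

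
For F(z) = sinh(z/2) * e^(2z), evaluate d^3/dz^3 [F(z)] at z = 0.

49/8

Take the Cauchy product of the two expansions.
From the series, [z^3] F = 49/48; multiply by 3! = 6 to get 49/8.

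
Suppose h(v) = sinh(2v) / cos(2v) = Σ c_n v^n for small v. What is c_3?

Invert the denominator's series and multiply.
So c_3 = h′′′(0)/3! = 16/3.

16/3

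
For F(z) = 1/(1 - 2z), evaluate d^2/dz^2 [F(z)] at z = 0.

The coefficient of z^2 in the expansion is 4, so F′′(0) = 2! * (4) = 8.

8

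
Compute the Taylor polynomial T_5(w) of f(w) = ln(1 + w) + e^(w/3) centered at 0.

Combine the two series term by term.
f(0) = 1
f′(0) = 4/3
f′′(0) = -8/9
f′′′(0) = 55/27
f^(4)(0) = -485/81
f^(5)(0) = 5833/243

5833*w^5/29160 - 485*w^4/1944 + 55*w^3/162 - 4*w^2/9 + 4*w/3 + 1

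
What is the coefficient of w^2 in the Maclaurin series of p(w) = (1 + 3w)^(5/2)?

p(0) = 1
p′(0) = 15/2
p′′(0) = 135/4

135/8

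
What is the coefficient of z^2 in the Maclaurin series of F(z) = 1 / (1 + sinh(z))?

Expand as Σ (-1)^k u^k with u equal to the inner function's series.
So c_2 = F′′(0)/2! = 1.

1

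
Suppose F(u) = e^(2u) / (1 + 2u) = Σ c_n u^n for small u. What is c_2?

Take the Cauchy product of the two expansions.
So c_2 = F′′(0)/2! = 2.

2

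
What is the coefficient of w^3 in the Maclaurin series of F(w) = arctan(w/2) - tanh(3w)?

215/24

Expand each term separately and add.
[w^0] = 0;  [w^1] = -5/2;  [w^2] = 0;  [w^3] = 215/24.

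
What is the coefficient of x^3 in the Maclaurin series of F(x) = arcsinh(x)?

F(0) = 0
F′(0) = 1
F′′(0) = 0
F′′′(0) = -1

-1/6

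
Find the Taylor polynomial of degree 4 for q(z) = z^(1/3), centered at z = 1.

-10*(z - 1)^4/243 + 5*(z - 1)^3/81 - (z - 1)^2/9 + (z - 1)/3 + 1

q(1) = 1
q′(1) = 1/3
q′′(1) = -2/9
q′′′(1) = 10/27
q^(4)(1) = -80/81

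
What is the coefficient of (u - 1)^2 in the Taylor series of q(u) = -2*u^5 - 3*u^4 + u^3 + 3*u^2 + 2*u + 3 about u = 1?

q(1) = 4
q′(1) = -11
q′′(1) = -64
Dividing each by k! gives the coefficients c_0, ..., c_2.

-32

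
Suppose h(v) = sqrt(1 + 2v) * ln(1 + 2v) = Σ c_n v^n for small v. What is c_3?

-1/3

Expand each factor separately, then convolve coefficients.
[v^0] = 0;  [v^1] = 2;  [v^2] = 0;  [v^3] = -1/3.
So c_3 = h′′′(0)/3! = -1/3.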